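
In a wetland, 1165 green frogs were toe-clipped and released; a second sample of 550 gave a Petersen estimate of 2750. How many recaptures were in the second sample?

From N = M·C/R: R = M·C / N = 1165·550 / 2750 = 640750 / 2750 = 233.

R = 233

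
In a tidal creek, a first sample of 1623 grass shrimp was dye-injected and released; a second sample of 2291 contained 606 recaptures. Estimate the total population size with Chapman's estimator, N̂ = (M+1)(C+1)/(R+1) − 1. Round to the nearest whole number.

N ≈ 6131

N̂ = (1623+1)(2291+1)/(606+1) − 1 = 1624·2292/607 − 1
= 3722208/607 − 1 ≈ 6132.1 − 1 ≈ 6131.1 → 6131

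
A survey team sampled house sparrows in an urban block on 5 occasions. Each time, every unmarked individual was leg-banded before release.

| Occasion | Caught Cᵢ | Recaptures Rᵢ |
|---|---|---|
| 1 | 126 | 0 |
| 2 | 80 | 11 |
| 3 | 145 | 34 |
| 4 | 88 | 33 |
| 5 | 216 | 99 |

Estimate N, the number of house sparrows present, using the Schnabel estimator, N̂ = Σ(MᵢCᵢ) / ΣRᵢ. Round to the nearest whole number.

N ≈ 809

Marked at large before each occasion: Mᵢ = Σⱼ<ᵢ (Cⱼ − Rⱼ) → M1=0, M2=126, M3=195, M4=306, M5=361
Σ MᵢCᵢ = 0·126 + 126·80 + 195·145 + 306·88 + 361·216 = 0 + 10080 + 28275 + 26928 + 77976 = 143259
Σ Rᵢ = 0 + 11 + 34 + 33 + 99 = 177
N̂ = 143259 / 177 ≈ 809.4 → 809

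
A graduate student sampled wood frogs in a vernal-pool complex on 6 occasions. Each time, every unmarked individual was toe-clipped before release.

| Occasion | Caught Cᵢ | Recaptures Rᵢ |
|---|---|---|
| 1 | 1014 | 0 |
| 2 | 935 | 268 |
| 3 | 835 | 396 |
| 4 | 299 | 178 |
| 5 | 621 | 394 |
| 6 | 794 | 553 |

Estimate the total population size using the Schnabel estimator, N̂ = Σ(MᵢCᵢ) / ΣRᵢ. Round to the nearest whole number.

N ≈ 3542

Marked at large before each occasion: Mᵢ = Σⱼ<ᵢ (Cⱼ − Rⱼ) → M1=0, M2=1014, M3=1681, M4=2120, M5=2241, M6=2468
Σ MᵢCᵢ = 0·1014 + 1014·935 + 1681·835 + 2120·299 + 2241·621 + 2468·794 = 0 + 948090 + 1403635 + 633880 + 1391661 + 1959592 = 6336858
Σ Rᵢ = 0 + 268 + 396 + 178 + 394 + 553 = 1789
N̂ = 6336858 / 1789 ≈ 3542.1 → 3542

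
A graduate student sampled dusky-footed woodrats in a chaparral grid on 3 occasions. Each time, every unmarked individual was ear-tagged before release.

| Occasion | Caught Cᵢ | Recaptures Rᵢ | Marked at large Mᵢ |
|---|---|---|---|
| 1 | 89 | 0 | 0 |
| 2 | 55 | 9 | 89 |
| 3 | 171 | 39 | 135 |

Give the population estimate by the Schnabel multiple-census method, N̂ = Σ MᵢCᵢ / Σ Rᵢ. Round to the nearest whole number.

N ≈ 583

Σ MᵢCᵢ = 0·89 + 89·55 + 135·171 = 0 + 4895 + 23085 = 27980
Σ Rᵢ = 0 + 9 + 39 = 48
N̂ = 27980 / 48 ≈ 582.9 → 583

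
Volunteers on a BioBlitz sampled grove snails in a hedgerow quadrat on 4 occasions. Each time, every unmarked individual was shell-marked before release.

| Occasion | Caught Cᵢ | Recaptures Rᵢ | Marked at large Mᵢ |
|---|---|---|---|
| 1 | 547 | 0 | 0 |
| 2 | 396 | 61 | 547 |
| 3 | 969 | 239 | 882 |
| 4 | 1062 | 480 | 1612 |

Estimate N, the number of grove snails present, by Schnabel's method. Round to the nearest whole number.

Σ MᵢCᵢ = 0·547 + 547·396 + 882·969 + 1612·1062 = 0 + 216612 + 854658 + 1711944 = 2783214
Σ Rᵢ = 0 + 61 + 239 + 480 = 780
N̂ = 2783214 / 780 ≈ 3568.2 → 3568

N ≈ 3568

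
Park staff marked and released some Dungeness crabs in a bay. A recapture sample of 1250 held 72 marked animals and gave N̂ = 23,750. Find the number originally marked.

From N = M·C/R: M = N·R / C = 23750·72 / 1250 = 1710000 / 1250 = 1368.

M = 1368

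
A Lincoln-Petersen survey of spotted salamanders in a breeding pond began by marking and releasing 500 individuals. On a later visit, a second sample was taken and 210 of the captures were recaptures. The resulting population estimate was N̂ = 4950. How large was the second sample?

From N = M·C/R: C = N·R / M = 4950·210 / 500 = 1039500 / 500 = 2079.

C = 2079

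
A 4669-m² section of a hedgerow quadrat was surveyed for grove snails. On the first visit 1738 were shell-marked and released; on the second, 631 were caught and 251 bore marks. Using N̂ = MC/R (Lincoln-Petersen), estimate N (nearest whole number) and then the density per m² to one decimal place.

N̂ = 1738·631/251 = 1096678/251 ≈ 4369.2 → 4369
Density = N̂ / area = 4369 / 4669 ≈ 0.94 → 0.9 per m²

density ≈ 0.9 grove snails per m²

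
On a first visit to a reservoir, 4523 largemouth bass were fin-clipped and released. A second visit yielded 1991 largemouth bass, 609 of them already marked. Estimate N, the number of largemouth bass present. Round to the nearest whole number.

N ≈ 14,787

N = (4523 × 1991) / 609 = 9005293 / 609 ≈ 14787.0 → 14787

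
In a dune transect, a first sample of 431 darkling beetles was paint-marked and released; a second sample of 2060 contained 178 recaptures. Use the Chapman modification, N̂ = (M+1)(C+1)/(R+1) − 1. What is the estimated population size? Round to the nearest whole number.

N ≈ 4973

N̂ = (431+1)(2060+1)/(178+1) − 1 = 432·2061/179 − 1
= 890352/179 − 1 ≈ 4974.0 − 1 ≈ 4973.0 → 4973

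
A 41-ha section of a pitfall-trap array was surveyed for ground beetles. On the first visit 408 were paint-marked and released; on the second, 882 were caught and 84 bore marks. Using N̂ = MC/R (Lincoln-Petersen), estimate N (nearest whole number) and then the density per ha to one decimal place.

N̂ = 408·882/84 = 359856/84 = 4284
Density = N̂ / area = 4284 / 41 ≈ 104.49 → 104.5 per ha

density ≈ 104.5 ground beetles per ha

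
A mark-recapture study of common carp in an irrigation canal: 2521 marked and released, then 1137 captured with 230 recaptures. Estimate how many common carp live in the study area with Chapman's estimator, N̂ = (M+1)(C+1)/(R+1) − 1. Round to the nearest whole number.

N ≈ 12,423

N̂ = (2521+1)(1137+1)/(230+1) − 1 = 2522·1138/231 − 1
= 2870036/231 − 1 ≈ 12424.4 − 1 ≈ 12423.4 → 12423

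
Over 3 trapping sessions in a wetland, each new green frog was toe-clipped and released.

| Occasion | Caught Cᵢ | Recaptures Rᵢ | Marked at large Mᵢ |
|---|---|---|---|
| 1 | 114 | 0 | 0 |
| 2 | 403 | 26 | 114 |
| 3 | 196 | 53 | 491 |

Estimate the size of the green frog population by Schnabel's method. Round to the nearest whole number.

Σ MᵢCᵢ = 0·114 + 114·403 + 491·196 = 0 + 45942 + 96236 = 142178
Σ Rᵢ = 0 + 26 + 53 = 79
N̂ = 142178 / 79 ≈ 1799.7 → 1800

N ≈ 1800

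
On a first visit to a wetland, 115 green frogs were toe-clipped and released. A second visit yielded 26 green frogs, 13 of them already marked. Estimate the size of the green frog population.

Lincoln-Petersen assumes M/N = R/C, so N = M·C / R.
N = (115 × 26) / 13 = 2990 / 13 = 230

N = 230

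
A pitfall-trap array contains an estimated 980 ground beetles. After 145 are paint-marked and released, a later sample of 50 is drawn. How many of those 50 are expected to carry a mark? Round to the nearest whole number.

expected recaptures ≈ 7

Expected recaptures E[R] = M·C / N.
E[R] = 145 × 50 / 980 = 7250 / 980 ≈ 7.4 → 7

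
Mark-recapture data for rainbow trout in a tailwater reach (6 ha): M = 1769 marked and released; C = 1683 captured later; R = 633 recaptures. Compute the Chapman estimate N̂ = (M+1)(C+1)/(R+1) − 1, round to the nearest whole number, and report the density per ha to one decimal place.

density ≈ 783.3 rainbow trout per ha

N̂ = 1770·1684/634 − 1 = 2980680/634 − 1 ≈ 4700.4 → 4700
Density = N̂ / area = 4700 / 6 ≈ 783.33 → 783.3 per ha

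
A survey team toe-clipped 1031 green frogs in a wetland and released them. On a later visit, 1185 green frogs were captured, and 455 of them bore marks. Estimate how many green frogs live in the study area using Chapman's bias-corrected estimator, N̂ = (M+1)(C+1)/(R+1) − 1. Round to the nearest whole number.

N̂ = (1031+1)(1185+1)/(455+1) − 1 = 1032·1186/456 − 1
= 1223952/456 − 1 ≈ 2684.1 − 1 ≈ 2683.1 → 2683

N ≈ 2683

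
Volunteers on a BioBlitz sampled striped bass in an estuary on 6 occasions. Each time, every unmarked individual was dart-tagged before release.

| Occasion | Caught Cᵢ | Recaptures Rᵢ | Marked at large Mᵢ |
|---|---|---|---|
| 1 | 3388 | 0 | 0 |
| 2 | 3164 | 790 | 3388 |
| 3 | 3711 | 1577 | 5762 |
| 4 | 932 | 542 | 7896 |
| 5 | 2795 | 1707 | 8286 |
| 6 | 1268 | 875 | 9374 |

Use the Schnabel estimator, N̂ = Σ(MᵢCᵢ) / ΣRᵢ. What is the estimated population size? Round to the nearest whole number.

Σ MᵢCᵢ = 0·3388 + 3388·3164 + 5762·3711 + 7896·932 + 8286·2795 + 9374·1268 = 0 + 10719632 + 21382782 + 7359072 + 23159370 + 11886232 = 74507088
Σ Rᵢ = 0 + 790 + 1577 + 542 + 1707 + 875 = 5491
N̂ = 74507088 / 5491 ≈ 13568.9 → 13569

N ≈ 13,569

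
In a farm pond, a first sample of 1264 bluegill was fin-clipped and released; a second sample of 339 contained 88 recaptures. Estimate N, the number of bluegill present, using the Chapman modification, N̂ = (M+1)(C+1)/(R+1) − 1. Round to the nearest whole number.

N̂ = (1264+1)(339+1)/(88+1) − 1 = 1265·340/89 − 1
= 430100/89 − 1 ≈ 4832.6 − 1 ≈ 4831.6 → 4832

N ≈ 4832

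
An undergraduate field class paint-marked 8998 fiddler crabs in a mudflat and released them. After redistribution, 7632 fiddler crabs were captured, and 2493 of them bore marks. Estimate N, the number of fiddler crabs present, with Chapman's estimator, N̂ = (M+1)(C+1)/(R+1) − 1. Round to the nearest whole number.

N ≈ 27,541

N̂ = (8998+1)(7632+1)/(2493+1) − 1 = 8999·7633/2494 − 1
= 68689367/2494 − 1 ≈ 27541.8 − 1 ≈ 27540.8 → 27541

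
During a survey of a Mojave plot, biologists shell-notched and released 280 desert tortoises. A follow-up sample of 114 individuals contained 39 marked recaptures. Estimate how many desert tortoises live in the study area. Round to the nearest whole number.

If marked individuals mix randomly, R/C ≈ M/N, giving N ≈ M·C/R.
N = (280 × 114) / 39 = 31920 / 39 ≈ 818.46 → 818

N ≈ 818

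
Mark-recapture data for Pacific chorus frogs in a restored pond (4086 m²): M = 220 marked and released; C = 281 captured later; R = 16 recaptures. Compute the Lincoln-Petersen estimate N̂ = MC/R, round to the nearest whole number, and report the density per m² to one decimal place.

N̂ = 220·281/16 = 61820/16 ≈ 3863.8 → 3864
Density = N̂ / area = 3864 / 4086 ≈ 0.946 → 0.9 per m²

density ≈ 0.9 Pacific chorus frogs per m²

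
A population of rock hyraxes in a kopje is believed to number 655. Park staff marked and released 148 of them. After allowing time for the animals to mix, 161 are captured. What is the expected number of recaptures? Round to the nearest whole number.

The marked fraction of the population is 148/655, so in a sample of 161 expect C·(M/N) marked.
E[R] = 148 × 161 / 655 = 23828 / 655 ≈ 36.4 → 36

expected recaptures ≈ 36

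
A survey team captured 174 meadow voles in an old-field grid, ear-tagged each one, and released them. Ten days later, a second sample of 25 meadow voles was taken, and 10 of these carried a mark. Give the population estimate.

N = 435

The marked fraction in the recapture sample should equal the marked fraction in the population: 10/25 = 174/N.
N = (174 × 25) / 10 = 4350 / 10 = 435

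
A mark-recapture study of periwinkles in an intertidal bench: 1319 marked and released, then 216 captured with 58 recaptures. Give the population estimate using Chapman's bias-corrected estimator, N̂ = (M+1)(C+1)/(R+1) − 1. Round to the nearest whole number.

N̂ = (1319+1)(216+1)/(58+1) − 1 = 1320·217/59 − 1
= 286440/59 − 1 ≈ 4854.9 − 1 ≈ 4853.9 → 4854

N ≈ 4854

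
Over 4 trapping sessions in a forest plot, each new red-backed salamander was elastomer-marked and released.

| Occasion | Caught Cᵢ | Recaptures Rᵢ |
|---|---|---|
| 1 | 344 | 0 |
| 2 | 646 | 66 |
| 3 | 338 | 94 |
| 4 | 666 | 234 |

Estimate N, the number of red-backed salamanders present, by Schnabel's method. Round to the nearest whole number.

Marked at large before each occasion: Mᵢ = Σⱼ<ᵢ (Cⱼ − Rⱼ) → M1=0, M2=344, M3=924, M4=1168
Σ MᵢCᵢ = 0·344 + 344·646 + 924·338 + 1168·666 = 0 + 222224 + 312312 + 777888 = 1312424
Σ Rᵢ = 0 + 66 + 94 + 234 = 394
N̂ = 1312424 / 394 ≈ 3331.0 → 3331

N ≈ 3331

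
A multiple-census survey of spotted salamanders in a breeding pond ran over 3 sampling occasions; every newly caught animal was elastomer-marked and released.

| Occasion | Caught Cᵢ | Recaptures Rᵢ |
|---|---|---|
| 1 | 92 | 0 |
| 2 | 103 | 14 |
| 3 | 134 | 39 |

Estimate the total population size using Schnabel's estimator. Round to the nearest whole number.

Marked at large before each occasion: Mᵢ = Σⱼ<ᵢ (Cⱼ − Rⱼ) → M1=0, M2=92, M3=181
Σ MᵢCᵢ = 0·92 + 92·103 + 181·134 = 0 + 9476 + 24254 = 33730
Σ Rᵢ = 0 + 14 + 39 = 53
N̂ = 33730 / 53 ≈ 636.4 → 636

N ≈ 636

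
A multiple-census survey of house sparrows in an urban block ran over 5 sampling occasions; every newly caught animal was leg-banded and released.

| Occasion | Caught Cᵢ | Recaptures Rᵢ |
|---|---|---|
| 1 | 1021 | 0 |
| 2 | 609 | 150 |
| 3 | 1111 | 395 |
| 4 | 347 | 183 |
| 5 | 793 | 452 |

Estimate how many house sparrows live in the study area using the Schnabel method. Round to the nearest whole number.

N ≈ 4152

Marked at large before each occasion: Mᵢ = Σⱼ<ᵢ (Cⱼ − Rⱼ) → M1=0, M2=1021, M3=1480, M4=2196, M5=2360
Σ MᵢCᵢ = 0·1021 + 1021·609 + 1480·1111 + 2196·347 + 2360·793 = 0 + 621789 + 1644280 + 762012 + 1871480 = 4899561
Σ Rᵢ = 0 + 150 + 395 + 183 + 452 = 1180
N̂ = 4899561 / 1180 ≈ 4152.2 → 4152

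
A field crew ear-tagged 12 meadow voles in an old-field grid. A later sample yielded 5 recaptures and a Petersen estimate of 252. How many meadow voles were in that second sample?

From N = M·C/R: C = N·R / M = 252·5 / 12 = 1260 / 12 = 105.

C = 105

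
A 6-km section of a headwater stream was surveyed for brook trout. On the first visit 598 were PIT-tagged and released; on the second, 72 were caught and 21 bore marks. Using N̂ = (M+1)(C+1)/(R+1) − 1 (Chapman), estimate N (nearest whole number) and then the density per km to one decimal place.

density ≈ 331.2 brook trout per km

N̂ = 599·73/22 − 1 = 43727/22 − 1 ≈ 1986.6 → 1987
Density = N̂ / area = 1987 / 6 ≈ 331.17 → 331.2 per km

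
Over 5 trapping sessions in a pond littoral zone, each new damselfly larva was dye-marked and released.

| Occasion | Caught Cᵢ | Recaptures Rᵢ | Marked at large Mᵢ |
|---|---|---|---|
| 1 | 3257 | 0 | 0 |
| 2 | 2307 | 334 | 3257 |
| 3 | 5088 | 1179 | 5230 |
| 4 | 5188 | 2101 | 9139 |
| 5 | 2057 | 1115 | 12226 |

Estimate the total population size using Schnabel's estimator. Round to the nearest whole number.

N ≈ 22,560

Σ MᵢCᵢ = 0·3257 + 3257·2307 + 5230·5088 + 9139·5188 + 12226·2057 = 0 + 7513899 + 26610240 + 47413132 + 25148882 = 106686153
Σ Rᵢ = 0 + 334 + 1179 + 2101 + 1115 = 4729
N̂ = 106686153 / 4729 ≈ 22560.0 → 22560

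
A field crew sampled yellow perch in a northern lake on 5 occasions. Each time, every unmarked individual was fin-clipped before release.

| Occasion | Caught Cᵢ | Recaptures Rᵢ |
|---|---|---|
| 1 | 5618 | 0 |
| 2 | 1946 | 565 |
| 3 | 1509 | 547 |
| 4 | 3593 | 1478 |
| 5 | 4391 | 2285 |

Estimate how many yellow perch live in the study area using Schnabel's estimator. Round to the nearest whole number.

N ≈ 19,352

Marked at large before each occasion: Mᵢ = Σⱼ<ᵢ (Cⱼ − Rⱼ) → M1=0, M2=5618, M3=6999, M4=7961, M5=10076
Σ MᵢCᵢ = 0·5618 + 5618·1946 + 6999·1509 + 7961·3593 + 10076·4391 = 0 + 10932628 + 10561491 + 28603873 + 44243716 = 94341708
Σ Rᵢ = 0 + 565 + 547 + 1478 + 2285 = 4875
N̂ = 94341708 / 4875 ≈ 19352.1 → 19352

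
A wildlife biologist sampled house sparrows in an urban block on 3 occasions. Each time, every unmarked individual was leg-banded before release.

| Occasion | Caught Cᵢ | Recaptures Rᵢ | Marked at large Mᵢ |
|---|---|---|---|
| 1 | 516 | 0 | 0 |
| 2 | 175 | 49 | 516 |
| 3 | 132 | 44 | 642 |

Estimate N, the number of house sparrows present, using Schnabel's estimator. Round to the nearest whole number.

N ≈ 1882

Σ MᵢCᵢ = 0·516 + 516·175 + 642·132 = 0 + 90300 + 84744 = 175044
Σ Rᵢ = 0 + 49 + 44 = 93
N̂ = 175044 / 93 ≈ 1882.2 → 1882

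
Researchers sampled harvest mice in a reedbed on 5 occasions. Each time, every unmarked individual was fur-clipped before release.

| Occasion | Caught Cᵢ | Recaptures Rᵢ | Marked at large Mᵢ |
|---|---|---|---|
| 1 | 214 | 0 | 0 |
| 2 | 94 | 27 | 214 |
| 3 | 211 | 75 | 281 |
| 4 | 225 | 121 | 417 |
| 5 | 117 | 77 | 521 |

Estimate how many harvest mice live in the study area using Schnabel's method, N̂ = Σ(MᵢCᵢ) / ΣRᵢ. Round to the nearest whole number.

N ≈ 781

Σ MᵢCᵢ = 0·214 + 214·94 + 281·211 + 417·225 + 521·117 = 0 + 20116 + 59291 + 93825 + 60957 = 234189
Σ Rᵢ = 0 + 27 + 75 + 121 + 77 = 300
N̂ = 234189 / 300 ≈ 780.6 → 781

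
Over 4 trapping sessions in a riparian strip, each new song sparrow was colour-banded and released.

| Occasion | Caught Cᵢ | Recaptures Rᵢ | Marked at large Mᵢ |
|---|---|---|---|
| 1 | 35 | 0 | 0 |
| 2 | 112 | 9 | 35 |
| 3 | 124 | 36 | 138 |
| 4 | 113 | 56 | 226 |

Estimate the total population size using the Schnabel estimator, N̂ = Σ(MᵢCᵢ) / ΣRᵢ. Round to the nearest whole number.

Σ MᵢCᵢ = 0·35 + 35·112 + 138·124 + 226·113 = 0 + 3920 + 17112 + 25538 = 46570
Σ Rᵢ = 0 + 9 + 36 + 56 = 101
N̂ = 46570 / 101 ≈ 461.1 → 461

N ≈ 461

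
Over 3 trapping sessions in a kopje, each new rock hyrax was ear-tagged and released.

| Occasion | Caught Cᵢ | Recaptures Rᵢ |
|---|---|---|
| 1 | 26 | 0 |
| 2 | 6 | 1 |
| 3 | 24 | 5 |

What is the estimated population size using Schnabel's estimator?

Marked at large before each occasion: Mᵢ = Σⱼ<ᵢ (Cⱼ − Rⱼ) → M1=0, M2=26, M3=31
Σ MᵢCᵢ = 0·26 + 26·6 + 31·24 = 0 + 156 + 744 = 900
Σ Rᵢ = 0 + 1 + 5 = 6
N̂ = 900 / 6 = 150

N = 150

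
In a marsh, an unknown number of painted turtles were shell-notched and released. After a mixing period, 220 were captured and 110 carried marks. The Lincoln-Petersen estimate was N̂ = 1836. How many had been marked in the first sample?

M = 918

From N = M·C/R: M = N·R / C = 1836·110 / 220 = 201960 / 220 = 918.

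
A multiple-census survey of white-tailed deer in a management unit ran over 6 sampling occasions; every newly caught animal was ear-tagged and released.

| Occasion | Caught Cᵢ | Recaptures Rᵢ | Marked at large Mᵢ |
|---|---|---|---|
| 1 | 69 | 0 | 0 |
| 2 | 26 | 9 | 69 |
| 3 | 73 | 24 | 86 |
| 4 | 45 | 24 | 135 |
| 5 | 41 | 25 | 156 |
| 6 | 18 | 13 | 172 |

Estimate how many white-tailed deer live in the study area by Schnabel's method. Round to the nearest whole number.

N ≈ 249

Σ MᵢCᵢ = 0·69 + 69·26 + 86·73 + 135·45 + 156·41 + 172·18 = 0 + 1794 + 6278 + 6075 + 6396 + 3096 = 23639
Σ Rᵢ = 0 + 9 + 24 + 24 + 25 + 13 = 95
N̂ = 23639 / 95 ≈ 248.8 → 249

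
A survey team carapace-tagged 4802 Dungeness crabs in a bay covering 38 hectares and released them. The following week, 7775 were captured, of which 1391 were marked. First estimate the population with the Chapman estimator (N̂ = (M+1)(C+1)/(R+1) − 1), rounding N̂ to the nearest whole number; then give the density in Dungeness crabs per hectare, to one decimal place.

density ≈ 706.1 Dungeness crabs per hectare

N̂ = 4803·7776/1392 − 1 = 37348128/1392 − 1 ≈ 26829.6 → 26830
Density = N̂ / area = 26830 / 38 ≈ 706.05 → 706.1 per hectare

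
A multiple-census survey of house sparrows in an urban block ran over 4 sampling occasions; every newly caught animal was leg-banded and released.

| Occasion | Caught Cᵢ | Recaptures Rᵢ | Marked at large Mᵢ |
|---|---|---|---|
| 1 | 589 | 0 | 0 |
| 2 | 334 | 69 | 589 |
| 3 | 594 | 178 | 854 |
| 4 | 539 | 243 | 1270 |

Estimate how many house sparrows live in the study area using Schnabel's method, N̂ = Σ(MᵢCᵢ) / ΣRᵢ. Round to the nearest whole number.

Σ MᵢCᵢ = 0·589 + 589·334 + 854·594 + 1270·539 = 0 + 196726 + 507276 + 684530 = 1388532
Σ Rᵢ = 0 + 69 + 178 + 243 = 490
N̂ = 1388532 / 490 ≈ 2833.7 → 2834

N ≈ 2834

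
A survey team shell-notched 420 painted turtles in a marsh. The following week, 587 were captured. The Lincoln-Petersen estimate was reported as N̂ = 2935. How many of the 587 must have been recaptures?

R = 84

From N = M·C/R: R = M·C / N = 420·587 / 2935 = 246540 / 2935 = 84.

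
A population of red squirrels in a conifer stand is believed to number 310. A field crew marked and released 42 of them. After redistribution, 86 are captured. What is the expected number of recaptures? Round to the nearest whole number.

expected recaptures ≈ 12

Expected recaptures E[R] = M·C / N.
E[R] = 42 × 86 / 310 = 3612 / 310 ≈ 11.7 → 12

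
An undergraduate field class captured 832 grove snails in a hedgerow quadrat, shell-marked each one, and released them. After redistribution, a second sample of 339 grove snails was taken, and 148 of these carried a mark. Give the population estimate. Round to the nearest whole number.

Lincoln-Petersen assumes M/N = R/C, so N = M·C / R.
N = (832 × 339) / 148 = 282048 / 148 ≈ 1905.7 → 1906

N ≈ 1906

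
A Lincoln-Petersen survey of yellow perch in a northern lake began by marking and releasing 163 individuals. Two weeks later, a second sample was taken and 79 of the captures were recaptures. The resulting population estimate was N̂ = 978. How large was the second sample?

C = 474

From N = M·C/R: C = N·R / M = 978·79 / 163 = 77262 / 163 = 474.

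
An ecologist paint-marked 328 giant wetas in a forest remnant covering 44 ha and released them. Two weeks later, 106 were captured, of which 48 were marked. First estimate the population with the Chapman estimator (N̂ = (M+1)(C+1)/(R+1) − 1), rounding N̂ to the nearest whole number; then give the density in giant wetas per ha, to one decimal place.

N̂ = 329·107/49 − 1 = 35203/49 − 1 ≈ 717.4 → 717
Density = N̂ / area = 717 / 44 ≈ 16.30 → 16.3 per ha

density ≈ 16.3 giant wetas per ha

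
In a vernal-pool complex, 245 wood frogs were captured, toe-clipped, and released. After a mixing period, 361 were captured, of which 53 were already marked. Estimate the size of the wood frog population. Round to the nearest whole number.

N ≈ 1669

N = (245 × 361) / 53 = 88445 / 53 ≈ 1668.8 → 1669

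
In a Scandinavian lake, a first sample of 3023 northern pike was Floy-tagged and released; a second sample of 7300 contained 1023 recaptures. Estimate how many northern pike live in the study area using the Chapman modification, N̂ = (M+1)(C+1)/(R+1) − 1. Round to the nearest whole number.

N ≈ 21,560

N̂ = (3023+1)(7300+1)/(1023+1) − 1 = 3024·7301/1024 − 1
= 22078224/1024 − 1 ≈ 21560.8 − 1 ≈ 21559.8 → 21560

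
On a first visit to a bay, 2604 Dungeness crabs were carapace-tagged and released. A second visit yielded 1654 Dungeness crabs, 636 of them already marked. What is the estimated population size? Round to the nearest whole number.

Lincoln-Petersen assumes M/N = R/C, so N = M·C / R.
N = (2604 × 1654) / 636 = 4307016 / 636 ≈ 6772.0 → 6772

N ≈ 6772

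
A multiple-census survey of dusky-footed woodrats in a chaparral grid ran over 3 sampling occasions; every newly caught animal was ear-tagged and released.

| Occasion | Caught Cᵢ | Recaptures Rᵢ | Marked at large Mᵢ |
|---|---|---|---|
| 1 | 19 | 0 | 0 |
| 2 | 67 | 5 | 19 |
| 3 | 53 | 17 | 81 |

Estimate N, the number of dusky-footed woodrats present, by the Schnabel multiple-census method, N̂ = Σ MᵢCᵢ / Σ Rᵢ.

N = 253

Σ MᵢCᵢ = 0·19 + 19·67 + 81·53 = 0 + 1273 + 4293 = 5566
Σ Rᵢ = 0 + 5 + 17 = 22
N̂ = 5566 / 22 = 253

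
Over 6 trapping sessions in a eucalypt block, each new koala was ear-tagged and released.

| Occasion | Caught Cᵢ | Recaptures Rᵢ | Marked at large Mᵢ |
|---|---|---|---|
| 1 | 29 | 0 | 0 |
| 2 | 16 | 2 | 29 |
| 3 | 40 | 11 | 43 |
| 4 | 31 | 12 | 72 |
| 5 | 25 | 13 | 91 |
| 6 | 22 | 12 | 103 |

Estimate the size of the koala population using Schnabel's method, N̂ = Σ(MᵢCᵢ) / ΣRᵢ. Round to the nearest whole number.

Σ MᵢCᵢ = 0·29 + 29·16 + 43·40 + 72·31 + 91·25 + 103·22 = 0 + 464 + 1720 + 2232 + 2275 + 2266 = 8957
Σ Rᵢ = 0 + 2 + 11 + 12 + 13 + 12 = 50
N̂ = 8957 / 50 ≈ 179.1 → 179

N ≈ 179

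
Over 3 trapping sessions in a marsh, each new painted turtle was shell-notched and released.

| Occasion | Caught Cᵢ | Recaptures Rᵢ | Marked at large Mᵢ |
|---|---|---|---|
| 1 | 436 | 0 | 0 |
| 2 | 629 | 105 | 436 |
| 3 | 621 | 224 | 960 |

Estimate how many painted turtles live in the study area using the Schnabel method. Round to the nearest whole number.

N ≈ 2646

Σ MᵢCᵢ = 0·436 + 436·629 + 960·621 = 0 + 274244 + 596160 = 870404
Σ Rᵢ = 0 + 105 + 224 = 329
N̂ = 870404 / 329 ≈ 2645.6 → 2646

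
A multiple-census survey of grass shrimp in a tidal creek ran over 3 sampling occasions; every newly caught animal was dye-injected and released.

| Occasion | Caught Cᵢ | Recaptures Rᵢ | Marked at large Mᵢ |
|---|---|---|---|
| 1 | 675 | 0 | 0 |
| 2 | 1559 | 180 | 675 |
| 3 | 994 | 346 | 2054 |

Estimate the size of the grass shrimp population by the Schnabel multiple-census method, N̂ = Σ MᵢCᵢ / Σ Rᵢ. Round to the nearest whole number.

N ≈ 5882

Σ MᵢCᵢ = 0·675 + 675·1559 + 2054·994 = 0 + 1052325 + 2041676 = 3094001
Σ Rᵢ = 0 + 180 + 346 = 526
N̂ = 3094001 / 526 ≈ 5882.1 → 5882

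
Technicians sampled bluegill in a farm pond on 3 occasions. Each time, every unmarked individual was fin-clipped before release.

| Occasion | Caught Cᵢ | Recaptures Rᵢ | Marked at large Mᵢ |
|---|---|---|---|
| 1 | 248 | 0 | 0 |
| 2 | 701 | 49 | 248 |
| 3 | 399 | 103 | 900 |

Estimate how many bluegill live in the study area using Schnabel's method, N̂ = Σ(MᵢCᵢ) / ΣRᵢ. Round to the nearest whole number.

N ≈ 3506

Σ MᵢCᵢ = 0·248 + 248·701 + 900·399 = 0 + 173848 + 359100 = 532948
Σ Rᵢ = 0 + 49 + 103 = 152
N̂ = 532948 / 152 ≈ 3506.2 → 3506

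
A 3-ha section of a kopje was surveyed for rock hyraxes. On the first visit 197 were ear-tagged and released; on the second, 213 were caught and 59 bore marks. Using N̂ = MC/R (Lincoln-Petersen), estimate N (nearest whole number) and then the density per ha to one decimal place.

density ≈ 237.0 rock hyraxes per ha

N̂ = 197·213/59 = 41961/59 ≈ 711.2 → 711
Density = N̂ / area = 711 / 3 = 237.0 per ha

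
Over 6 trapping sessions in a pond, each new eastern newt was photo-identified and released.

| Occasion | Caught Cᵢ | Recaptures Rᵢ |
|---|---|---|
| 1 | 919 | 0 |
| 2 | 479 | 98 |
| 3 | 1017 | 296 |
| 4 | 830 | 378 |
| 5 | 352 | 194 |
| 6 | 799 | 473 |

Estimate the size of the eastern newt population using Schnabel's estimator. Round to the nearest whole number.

Marked at large before each occasion: Mᵢ = Σⱼ<ᵢ (Cⱼ − Rⱼ) → M1=0, M2=919, M3=1300, M4=2021, M5=2473, M6=2631
Σ MᵢCᵢ = 0·919 + 919·479 + 1300·1017 + 2021·830 + 2473·352 + 2631·799 = 0 + 440201 + 1322100 + 1677430 + 870496 + 2102169 = 6412396
Σ Rᵢ = 0 + 98 + 296 + 378 + 194 + 473 = 1439
N̂ = 6412396 / 1439 ≈ 4456.1 → 4456

N ≈ 4456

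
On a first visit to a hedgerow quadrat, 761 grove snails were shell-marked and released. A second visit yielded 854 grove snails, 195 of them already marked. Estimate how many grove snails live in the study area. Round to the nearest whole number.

N = (761 × 854) / 195 = 649894 / 195 ≈ 3332.8 → 3333

N ≈ 3333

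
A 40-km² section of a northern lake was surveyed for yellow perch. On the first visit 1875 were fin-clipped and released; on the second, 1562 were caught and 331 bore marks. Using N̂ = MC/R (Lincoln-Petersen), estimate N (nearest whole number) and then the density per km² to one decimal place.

density ≈ 221.2 yellow perch per km²

N̂ = 1875·1562/331 = 2928750/331 ≈ 8848.2 → 8848
Density = N̂ / area = 8848 / 40 ≈ 221.20 → 221.2 per km²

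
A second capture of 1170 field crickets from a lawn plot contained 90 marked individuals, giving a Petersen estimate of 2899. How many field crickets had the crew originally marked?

M = 223

From N = M·C/R: M = N·R / C = 2899·90 / 1170 = 260910 / 1170 = 223.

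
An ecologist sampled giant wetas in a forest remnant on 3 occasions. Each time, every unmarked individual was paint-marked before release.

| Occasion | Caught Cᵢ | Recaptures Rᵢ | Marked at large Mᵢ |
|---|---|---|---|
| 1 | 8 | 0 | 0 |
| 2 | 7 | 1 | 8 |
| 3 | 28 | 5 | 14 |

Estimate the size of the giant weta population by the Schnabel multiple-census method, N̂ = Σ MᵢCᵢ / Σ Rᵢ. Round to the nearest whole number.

N ≈ 75

Σ MᵢCᵢ = 0·8 + 8·7 + 14·28 = 0 + 56 + 392 = 448
Σ Rᵢ = 0 + 1 + 5 = 6
N̂ = 448 / 6 ≈ 74.7 → 75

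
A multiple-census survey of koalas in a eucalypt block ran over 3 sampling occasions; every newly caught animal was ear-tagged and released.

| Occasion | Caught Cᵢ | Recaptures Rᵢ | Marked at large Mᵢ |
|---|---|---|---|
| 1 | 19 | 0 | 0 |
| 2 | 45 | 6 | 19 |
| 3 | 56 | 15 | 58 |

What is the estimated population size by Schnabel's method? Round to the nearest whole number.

N ≈ 195

Σ MᵢCᵢ = 0·19 + 19·45 + 58·56 = 0 + 855 + 3248 = 4103
Σ Rᵢ = 0 + 6 + 15 = 21
N̂ = 4103 / 21 ≈ 195.4 → 195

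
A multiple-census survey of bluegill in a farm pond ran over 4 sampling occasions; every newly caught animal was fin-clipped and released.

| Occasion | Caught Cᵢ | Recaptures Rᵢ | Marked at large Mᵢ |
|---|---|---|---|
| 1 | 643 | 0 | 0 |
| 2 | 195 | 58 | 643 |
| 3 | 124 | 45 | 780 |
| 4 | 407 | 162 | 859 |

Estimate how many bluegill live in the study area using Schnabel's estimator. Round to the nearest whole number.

N ≈ 2157

Σ MᵢCᵢ = 0·643 + 643·195 + 780·124 + 859·407 = 0 + 125385 + 96720 + 349613 = 571718
Σ Rᵢ = 0 + 58 + 45 + 162 = 265
N̂ = 571718 / 265 ≈ 2157.4 → 2157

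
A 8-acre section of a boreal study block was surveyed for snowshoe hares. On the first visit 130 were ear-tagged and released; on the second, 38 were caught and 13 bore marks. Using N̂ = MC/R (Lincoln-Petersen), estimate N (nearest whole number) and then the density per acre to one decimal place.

N̂ = 130·38/13 = 4940/13 = 380
Density = N̂ / area = 380 / 8 ≈ 47.50 → 47.5 per acre

density ≈ 47.5 snowshoe hares per acre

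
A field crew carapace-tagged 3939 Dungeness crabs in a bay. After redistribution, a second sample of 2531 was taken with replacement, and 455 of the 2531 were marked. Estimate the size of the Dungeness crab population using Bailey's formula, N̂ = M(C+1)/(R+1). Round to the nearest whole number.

N̂ = 3939·(2531+1)/(455+1) = 3939·2532/456 = 9973548/456 ≈ 21871.8 → 21872

N ≈ 21,872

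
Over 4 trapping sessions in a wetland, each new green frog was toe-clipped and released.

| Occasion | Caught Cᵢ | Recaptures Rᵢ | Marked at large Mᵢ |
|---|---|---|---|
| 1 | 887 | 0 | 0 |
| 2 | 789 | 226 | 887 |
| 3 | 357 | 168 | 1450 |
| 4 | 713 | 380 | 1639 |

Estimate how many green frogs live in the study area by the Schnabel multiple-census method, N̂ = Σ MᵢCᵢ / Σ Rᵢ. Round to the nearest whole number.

Σ MᵢCᵢ = 0·887 + 887·789 + 1450·357 + 1639·713 = 0 + 699843 + 517650 + 1168607 = 2386100
Σ Rᵢ = 0 + 226 + 168 + 380 = 774
N̂ = 2386100 / 774 ≈ 3082.8 → 3083

N ≈ 3083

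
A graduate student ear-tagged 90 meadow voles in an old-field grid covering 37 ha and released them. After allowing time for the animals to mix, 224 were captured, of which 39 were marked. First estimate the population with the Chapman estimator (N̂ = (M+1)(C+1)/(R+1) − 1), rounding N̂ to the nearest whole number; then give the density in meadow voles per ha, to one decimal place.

N̂ = 91·225/40 − 1 = 20475/40 − 1 ≈ 510.9 → 511
Density = N̂ / area = 511 / 37 ≈ 13.81 → 13.8 per ha

density ≈ 13.8 meadow voles per ha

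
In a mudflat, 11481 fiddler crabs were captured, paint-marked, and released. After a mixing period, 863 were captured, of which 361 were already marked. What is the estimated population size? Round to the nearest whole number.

N ≈ 27,446

N = (11481 × 863) / 361 = 9908103 / 361 ≈ 27446.3 → 27446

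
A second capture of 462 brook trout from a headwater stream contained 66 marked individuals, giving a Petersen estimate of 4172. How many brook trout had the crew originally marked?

From N = M·C/R: M = N·R / C = 4172·66 / 462 = 275352 / 462 = 596.

M = 596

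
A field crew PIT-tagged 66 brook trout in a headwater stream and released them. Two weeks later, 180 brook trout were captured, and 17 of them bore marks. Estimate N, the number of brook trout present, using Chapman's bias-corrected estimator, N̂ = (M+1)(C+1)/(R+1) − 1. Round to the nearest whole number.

N̂ = (66+1)(180+1)/(17+1) − 1 = 67·181/18 − 1
= 12127/18 − 1 ≈ 673.7 − 1 ≈ 672.7 → 673

N ≈ 673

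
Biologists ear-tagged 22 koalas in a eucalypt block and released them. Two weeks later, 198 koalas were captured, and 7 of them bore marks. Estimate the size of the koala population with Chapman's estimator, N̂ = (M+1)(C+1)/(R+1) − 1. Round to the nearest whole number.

N ≈ 571

N̂ = (22+1)(198+1)/(7+1) − 1 = 23·199/8 − 1
= 4577/8 − 1 ≈ 572.1 − 1 ≈ 571.1 → 571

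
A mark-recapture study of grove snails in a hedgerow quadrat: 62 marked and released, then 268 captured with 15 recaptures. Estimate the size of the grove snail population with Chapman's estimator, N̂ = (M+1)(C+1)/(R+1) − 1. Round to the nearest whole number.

N̂ = (62+1)(268+1)/(15+1) − 1 = 63·269/16 − 1
= 16947/16 − 1 ≈ 1059.2 − 1 ≈ 1058.2 → 1058

N ≈ 1058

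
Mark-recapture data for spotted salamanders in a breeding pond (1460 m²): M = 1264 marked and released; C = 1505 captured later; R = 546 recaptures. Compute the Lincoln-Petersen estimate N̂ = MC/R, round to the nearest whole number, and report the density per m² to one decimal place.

N̂ = 1264·1505/546 = 1902320/546 ≈ 3484.1 → 3484
Density = N̂ / area = 3484 / 1460 ≈ 2.39 → 2.4 per m²

density ≈ 2.4 spotted salamanders per m²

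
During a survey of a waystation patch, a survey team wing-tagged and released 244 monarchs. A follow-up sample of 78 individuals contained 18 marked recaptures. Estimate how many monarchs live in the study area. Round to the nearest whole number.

N = (244 × 78) / 18 = 19032 / 18 ≈ 1057.3 → 1057

N ≈ 1057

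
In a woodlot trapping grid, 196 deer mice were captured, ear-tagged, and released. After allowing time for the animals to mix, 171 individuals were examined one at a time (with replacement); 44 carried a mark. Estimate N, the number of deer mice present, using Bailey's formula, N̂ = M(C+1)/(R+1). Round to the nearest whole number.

N ≈ 749

N̂ = 196·(171+1)/(44+1) = 196·172/45 = 33712/45 ≈ 749.2 → 749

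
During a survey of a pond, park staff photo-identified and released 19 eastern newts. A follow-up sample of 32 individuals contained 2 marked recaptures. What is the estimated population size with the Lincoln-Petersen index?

N = 304

If marked individuals mix randomly, R/C ≈ M/N, giving N ≈ M·C/R.
N = (19 × 32) / 2 = 608 / 2 = 304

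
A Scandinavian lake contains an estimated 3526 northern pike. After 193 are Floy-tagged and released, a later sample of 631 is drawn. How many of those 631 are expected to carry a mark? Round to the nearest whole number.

expected recaptures ≈ 35

Expected recaptures E[R] = M·C / N.
E[R] = 193 × 631 / 3526 = 121783 / 3526 ≈ 34.5 → 35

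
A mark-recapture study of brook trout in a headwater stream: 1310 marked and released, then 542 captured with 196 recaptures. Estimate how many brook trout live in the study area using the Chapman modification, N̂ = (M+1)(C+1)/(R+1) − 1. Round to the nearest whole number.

N̂ = (1310+1)(542+1)/(196+1) − 1 = 1311·543/197 − 1
= 711873/197 − 1 ≈ 3613.6 − 1 ≈ 3612.6 → 3613

N ≈ 3613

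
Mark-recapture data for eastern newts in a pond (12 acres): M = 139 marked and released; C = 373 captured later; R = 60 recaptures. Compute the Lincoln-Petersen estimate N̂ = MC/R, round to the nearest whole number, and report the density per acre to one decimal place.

density ≈ 72.0 eastern newts per acre

N̂ = 139·373/60 = 51847/60 ≈ 864.1 → 864
Density = N̂ / area = 864 / 12 = 72.0 per acre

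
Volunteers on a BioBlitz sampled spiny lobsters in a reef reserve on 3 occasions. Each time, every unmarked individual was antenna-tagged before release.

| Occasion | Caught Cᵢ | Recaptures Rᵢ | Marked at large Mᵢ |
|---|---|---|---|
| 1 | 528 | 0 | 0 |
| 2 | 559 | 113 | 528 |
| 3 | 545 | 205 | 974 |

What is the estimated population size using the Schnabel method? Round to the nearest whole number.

Σ MᵢCᵢ = 0·528 + 528·559 + 974·545 = 0 + 295152 + 530830 = 825982
Σ Rᵢ = 0 + 113 + 205 = 318
N̂ = 825982 / 318 ≈ 2597.4 → 2597

N ≈ 2597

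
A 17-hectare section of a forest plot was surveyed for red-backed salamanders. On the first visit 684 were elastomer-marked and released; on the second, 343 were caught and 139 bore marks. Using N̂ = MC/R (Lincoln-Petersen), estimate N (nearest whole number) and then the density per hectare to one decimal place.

N̂ = 684·343/139 = 234612/139 ≈ 1687.9 → 1688
Density = N̂ / area = 1688 / 17 ≈ 99.29 → 99.3 per hectare

density ≈ 99.3 red-backed salamanders per hectare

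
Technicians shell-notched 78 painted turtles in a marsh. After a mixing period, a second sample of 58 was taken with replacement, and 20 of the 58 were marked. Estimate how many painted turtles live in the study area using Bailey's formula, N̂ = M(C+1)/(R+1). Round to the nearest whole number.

N̂ = 78·(58+1)/(20+1) = 78·59/21 = 4602/21 ≈ 219.1 → 219

N ≈ 219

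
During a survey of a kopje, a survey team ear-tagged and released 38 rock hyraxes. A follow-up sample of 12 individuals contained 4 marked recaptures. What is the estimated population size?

N = (38 × 12) / 4 = 456 / 4 = 114

N = 114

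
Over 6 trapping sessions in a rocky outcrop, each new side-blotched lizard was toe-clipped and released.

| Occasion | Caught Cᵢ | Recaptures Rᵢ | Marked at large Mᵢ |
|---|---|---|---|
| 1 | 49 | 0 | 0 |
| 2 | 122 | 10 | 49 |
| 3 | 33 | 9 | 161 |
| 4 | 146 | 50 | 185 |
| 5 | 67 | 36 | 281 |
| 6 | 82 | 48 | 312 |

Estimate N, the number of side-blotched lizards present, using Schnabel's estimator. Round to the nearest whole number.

N ≈ 541

Σ MᵢCᵢ = 0·49 + 49·122 + 161·33 + 185·146 + 281·67 + 312·82 = 0 + 5978 + 5313 + 27010 + 18827 + 25584 = 82712
Σ Rᵢ = 0 + 10 + 9 + 50 + 36 + 48 = 153
N̂ = 82712 / 153 ≈ 540.6 → 541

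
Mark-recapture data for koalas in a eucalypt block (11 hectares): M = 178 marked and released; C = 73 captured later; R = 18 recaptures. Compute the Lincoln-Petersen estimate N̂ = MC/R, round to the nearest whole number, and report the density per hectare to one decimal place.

density ≈ 65.6 koalas per hectare

N̂ = 178·73/18 = 12994/18 ≈ 721.9 → 722
Density = N̂ / area = 722 / 11 ≈ 65.64 → 65.6 per hectare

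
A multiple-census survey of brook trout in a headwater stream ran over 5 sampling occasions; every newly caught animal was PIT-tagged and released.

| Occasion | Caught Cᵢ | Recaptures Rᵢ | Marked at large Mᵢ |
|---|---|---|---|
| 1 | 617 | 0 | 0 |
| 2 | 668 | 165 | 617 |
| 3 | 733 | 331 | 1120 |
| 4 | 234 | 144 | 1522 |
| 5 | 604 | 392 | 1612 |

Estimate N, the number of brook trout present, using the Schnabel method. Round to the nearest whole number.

N ≈ 2483

Σ MᵢCᵢ = 0·617 + 617·668 + 1120·733 + 1522·234 + 1612·604 = 0 + 412156 + 820960 + 356148 + 973648 = 2562912
Σ Rᵢ = 0 + 165 + 331 + 144 + 392 = 1032
N̂ = 2562912 / 1032 ≈ 2483.4 → 2483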